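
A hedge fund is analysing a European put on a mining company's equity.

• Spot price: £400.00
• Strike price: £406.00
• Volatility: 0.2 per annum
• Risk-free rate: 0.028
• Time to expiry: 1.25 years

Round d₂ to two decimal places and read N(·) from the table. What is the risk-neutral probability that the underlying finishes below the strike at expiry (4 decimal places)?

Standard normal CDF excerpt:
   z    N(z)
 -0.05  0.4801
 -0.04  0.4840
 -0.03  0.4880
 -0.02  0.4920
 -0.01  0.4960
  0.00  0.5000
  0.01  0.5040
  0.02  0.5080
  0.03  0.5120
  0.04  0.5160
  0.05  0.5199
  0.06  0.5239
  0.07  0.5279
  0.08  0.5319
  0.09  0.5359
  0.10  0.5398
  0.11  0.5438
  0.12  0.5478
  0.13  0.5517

σ√T = 0.2 × 1.1180 = 0.2236
d₁ = [ln(400/406) + (0.028 + ½·0.2²)·1.25] / (σ√T) = (-0.0149 + 0.0600) / 0.2236 = 0.2017 → 0.20
d₂ = 0.2017 − 0.2236 = -0.0219 → -0.02
Risk-neutral Pr[S_T < K] = N(−d₂) = N(0.02) = 0.5080

0.5080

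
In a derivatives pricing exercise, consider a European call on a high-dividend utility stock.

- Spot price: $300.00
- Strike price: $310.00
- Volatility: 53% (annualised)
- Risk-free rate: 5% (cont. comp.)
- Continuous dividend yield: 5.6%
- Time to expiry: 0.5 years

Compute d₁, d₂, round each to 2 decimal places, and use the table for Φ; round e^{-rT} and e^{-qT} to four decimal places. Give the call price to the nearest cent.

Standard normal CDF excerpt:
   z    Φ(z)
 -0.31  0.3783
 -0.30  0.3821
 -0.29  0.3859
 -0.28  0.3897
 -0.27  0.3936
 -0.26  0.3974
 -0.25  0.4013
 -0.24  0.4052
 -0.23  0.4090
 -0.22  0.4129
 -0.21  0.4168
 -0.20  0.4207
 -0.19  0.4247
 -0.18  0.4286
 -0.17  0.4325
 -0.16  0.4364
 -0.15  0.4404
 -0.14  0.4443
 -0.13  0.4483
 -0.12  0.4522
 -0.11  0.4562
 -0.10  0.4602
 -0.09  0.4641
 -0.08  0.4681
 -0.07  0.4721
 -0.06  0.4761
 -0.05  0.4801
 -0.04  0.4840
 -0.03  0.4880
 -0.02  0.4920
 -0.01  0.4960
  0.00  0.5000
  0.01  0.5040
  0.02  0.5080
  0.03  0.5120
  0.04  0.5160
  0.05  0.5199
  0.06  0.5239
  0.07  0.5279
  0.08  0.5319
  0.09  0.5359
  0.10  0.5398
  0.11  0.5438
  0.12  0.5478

T = 0.5;  σ√T = 0.3748
ln(S/K) + (r − q + σ²/2)T = ln(300/310) + (0.05 − 0.056 + 0.53²/2)·0.5 = -0.0328 + 0.0672 = 0.0344
d₁ = 0.0344 / 0.3748 = 0.0919 → 0.09
d₂ = d₁ − σ√T = 0.0919 − 0.3748 = -0.2829 → -0.28
exp(−qT) = exp(−0.056·0.5) = 0.9724;  exp(−rT) = exp(−0.05·0.5) = 0.9753
N(d₁) = N(0.09) = 0.5359;  N(d₂) = N(-0.28) = 0.3897
C = 300·0.9724·0.5359 − 310·0.9753·0.3897 = 156.3327 − 117.8231 = 38.5097

$38.51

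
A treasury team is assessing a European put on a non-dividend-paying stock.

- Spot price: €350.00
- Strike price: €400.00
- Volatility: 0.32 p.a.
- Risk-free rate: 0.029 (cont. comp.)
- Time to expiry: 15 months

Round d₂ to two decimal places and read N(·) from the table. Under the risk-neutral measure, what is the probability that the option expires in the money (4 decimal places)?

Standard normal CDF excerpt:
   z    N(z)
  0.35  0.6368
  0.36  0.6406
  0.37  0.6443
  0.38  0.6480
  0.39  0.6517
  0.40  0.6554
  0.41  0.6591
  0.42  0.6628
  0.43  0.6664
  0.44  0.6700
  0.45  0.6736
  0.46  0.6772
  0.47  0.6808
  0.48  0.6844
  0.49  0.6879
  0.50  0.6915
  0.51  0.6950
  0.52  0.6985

0.6736

σ√T = 0.32 × 1.1180 = 0.3578
d₁ = [ln(350/400) + (0.029 + ½·0.32²)·1.25] / (σ√T) = (-0.1335 + 0.1003) / 0.3578 = -0.0930 which rounds to -0.09
d₂ = -0.0930 − 0.3578 = -0.4508 which rounds to -0.45
Pr(exercise) under Q = N(−d₂) = N(0.45) = 0.6736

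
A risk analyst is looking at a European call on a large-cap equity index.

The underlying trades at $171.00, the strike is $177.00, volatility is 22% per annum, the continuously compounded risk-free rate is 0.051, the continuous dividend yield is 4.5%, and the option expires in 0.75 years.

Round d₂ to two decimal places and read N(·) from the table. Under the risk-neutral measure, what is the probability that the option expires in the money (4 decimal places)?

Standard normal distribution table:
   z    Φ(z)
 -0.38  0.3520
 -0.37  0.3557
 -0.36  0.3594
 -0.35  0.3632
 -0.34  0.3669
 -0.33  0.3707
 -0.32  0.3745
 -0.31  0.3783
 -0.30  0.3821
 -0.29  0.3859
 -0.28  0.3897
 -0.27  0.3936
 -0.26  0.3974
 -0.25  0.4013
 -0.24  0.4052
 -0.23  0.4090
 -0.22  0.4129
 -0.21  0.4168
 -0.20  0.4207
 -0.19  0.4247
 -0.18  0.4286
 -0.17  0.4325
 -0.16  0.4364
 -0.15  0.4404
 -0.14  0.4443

T = 0.75;  σ√T = 0.1905
d₁ = [ln(171/177) + (0.051 − 0.045 + 0.22²/2)·0.75] / 0.1905 = [-0.0345 + 0.0226] / 0.1905 = -0.0621 ≈ -0.06
d₂ = d₁ − σ√T = -0.0621 − 0.1905 = -0.2526 ≈ -0.25
Pr(exercise) under Q = N(d₂) = 0.4013

0.4013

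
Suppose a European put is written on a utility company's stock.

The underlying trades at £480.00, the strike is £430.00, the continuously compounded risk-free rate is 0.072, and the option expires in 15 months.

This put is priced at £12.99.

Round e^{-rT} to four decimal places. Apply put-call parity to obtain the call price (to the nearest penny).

e^(−rT) = e^(−0.072·1.25) = 0.9139
Put-call parity: C − P = S − K·e^(−rT) = 480 − 430·0.9139 = 480 − 392.9770 = 87.0230
C = P + (C − P) = 12.99 + (87.0230) = 100.0130

£100.01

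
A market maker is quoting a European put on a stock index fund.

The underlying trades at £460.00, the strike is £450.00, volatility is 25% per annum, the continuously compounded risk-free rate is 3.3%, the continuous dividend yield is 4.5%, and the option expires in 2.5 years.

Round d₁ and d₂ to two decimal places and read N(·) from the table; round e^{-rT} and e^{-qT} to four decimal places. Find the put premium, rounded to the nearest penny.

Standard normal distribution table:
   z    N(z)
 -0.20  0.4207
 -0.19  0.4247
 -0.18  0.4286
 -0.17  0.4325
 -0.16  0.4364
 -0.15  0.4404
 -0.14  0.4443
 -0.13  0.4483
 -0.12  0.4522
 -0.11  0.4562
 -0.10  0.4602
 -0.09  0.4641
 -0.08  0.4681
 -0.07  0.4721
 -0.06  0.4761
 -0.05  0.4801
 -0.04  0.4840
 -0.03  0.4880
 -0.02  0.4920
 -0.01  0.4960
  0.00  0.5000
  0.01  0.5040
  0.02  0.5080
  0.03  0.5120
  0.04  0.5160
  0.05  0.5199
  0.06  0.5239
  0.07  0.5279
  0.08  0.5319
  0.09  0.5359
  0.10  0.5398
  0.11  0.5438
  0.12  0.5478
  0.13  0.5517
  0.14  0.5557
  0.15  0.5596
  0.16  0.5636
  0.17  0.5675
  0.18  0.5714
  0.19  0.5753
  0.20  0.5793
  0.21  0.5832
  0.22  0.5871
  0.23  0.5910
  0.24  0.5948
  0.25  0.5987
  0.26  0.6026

T = 2.5;  σ√T = 0.3953
d₁ = [ln(460/450) + (0.033 − 0.045 + 0.25²/2)·2.5] / 0.3953 = [0.0220 + 0.0481] / 0.3953 = 0.1774 ≈ 0.18
d₂ = d₁ − σ√T = 0.1774 − 0.3953 = -0.2179 ≈ -0.22
exp(−qT) = exp(−0.045·2.5) = 0.8936;  exp(−rT) = exp(−0.033·2.5) = 0.9208
P = 450·0.9208·N(0.22) − 460·0.8936·N(-0.18) = 450·0.9208·0.5871 − 460·0.8936·0.4286 = 243.2708 − 176.1786 = 67.0922

£67.09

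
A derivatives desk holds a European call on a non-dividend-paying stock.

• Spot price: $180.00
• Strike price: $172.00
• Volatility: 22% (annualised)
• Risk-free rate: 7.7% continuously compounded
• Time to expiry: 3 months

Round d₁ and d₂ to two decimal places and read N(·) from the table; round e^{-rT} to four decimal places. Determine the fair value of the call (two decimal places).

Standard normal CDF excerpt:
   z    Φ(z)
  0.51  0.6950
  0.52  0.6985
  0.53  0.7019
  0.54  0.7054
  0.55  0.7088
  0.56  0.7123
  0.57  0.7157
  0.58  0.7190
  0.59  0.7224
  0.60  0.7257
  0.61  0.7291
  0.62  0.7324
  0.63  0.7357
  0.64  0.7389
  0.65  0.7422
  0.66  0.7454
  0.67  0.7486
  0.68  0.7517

$14.58

T = 0.25;  σ√T = 0.1100
d₁ = [ln(180/172) + (0.077 + ½·0.22²)·0.25] / (σ√T) = (0.0455 + 0.0253) / 0.1100 = 0.6433 → 0.64
d₂ = 0.6433 − 0.1100 = 0.5333 → 0.53
e^(−rT) = e^(−0.077·0.25) = 0.9809
N(d₁) = N(0.64) = 0.7389;  N(d₂) = N(0.53) = 0.7019
C = 180·0.7389 − 172·0.9809·0.7019 = 133.0020 − 118.4209 = 14.5811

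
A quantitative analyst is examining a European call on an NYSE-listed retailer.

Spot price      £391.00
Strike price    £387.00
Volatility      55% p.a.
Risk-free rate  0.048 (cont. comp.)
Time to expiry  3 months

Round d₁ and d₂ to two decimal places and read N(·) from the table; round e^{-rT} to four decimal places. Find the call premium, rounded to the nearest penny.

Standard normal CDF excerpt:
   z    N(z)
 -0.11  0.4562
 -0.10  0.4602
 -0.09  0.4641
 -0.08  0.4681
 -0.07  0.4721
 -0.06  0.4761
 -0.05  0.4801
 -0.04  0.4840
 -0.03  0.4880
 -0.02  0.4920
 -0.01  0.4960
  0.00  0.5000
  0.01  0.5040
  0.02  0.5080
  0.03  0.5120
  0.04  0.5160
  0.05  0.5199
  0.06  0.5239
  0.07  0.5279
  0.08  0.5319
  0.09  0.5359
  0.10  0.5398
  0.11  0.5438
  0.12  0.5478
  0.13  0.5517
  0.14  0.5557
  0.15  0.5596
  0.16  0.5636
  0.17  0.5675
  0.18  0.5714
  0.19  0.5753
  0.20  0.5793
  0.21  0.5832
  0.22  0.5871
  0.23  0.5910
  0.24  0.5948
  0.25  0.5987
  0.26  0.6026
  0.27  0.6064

£47.50

σ√T = 0.55 × 0.5000 = 0.2750
d₁ = [ln(391/387) + (0.048 + ½·0.55²)·0.25] / (σ√T) = (0.0103 + 0.0498) / 0.2750 = 0.2185 ≈ 0.22
d₂ = 0.2185 − 0.2750 = -0.0565 ≈ -0.06
exp(−rT) = exp(−0.048·0.25) = 0.9881
N(d₁) = N(0.22) = 0.5871;  N(d₂) = N(-0.06) = 0.4761
C = 391·0.5871 − 387·0.9881·0.4761 = 229.5561 − 182.0581 = 47.4980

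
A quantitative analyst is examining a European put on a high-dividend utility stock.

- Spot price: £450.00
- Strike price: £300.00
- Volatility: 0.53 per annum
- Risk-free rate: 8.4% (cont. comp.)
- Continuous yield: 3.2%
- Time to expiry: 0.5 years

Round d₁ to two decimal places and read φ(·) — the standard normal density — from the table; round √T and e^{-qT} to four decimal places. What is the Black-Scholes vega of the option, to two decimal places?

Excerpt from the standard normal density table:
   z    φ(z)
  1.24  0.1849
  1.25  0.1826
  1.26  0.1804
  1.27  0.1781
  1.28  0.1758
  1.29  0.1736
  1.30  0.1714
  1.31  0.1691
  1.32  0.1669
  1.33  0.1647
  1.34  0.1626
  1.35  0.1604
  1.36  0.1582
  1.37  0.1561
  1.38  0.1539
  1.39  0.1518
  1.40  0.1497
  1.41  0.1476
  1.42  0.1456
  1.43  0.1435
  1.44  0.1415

σ√T = 0.53·√0.5 = 0.3748
d₁ = [ln(450/300) + (0.084 − 0.032 + 0.53²/2)·0.5] / 0.3748 = [0.4055 + 0.0962] / 0.3748 = 1.3387 ≈ 1.34
√T = √0.5 = 0.7071
φ(d₁) = φ(1.34) = 0.1626
e^(−qT) = e^(−0.032·0.5) = 0.9841
vega = S·e^(−qT)·φ(d₁)·√T = 450·0.9841·0.1626·0.7071 = 50.9159

50.92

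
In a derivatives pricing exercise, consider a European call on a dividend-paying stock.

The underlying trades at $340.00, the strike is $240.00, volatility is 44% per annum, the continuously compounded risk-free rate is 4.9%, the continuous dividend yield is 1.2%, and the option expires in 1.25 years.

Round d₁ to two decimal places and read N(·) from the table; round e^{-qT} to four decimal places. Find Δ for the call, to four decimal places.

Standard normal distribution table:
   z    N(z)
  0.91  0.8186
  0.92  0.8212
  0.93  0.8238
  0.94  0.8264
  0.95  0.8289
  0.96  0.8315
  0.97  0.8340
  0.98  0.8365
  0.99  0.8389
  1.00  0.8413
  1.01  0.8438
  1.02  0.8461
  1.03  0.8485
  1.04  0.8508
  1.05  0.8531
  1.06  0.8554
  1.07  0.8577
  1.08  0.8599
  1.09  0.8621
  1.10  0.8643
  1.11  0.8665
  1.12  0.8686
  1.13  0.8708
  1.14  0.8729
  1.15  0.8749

0.8404

T = 1.25;  σ√T = 0.4919
d₁ = [ln(340/240) + (0.049 − 0.012 + 0.44²/2)·1.25] / 0.4919 = [0.3483 + 0.1673] / 0.4919 = 1.0480 which rounds to 1.05
N(d₁) = N(1.05) = 0.8531
Δ_call = exp(−qT)·N(d₁) = 0.9851·0.8531 = 0.8404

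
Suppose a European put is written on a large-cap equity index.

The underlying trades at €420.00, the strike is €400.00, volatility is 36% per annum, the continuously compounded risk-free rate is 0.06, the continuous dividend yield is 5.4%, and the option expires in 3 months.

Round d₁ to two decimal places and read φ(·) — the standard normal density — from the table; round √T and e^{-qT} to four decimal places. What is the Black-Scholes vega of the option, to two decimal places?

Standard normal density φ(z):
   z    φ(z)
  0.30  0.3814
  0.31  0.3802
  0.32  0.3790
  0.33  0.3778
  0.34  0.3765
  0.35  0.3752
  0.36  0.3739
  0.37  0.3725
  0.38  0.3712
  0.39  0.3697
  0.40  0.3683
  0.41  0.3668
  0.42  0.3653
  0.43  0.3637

T = 0.25;  σ√T = 0.1800
d₁ = [ln(420/400) + (0.06 − 0.054 + 0.36²/2)·0.25] / 0.1800 = [0.0488 + 0.0177] / 0.1800 = 0.3694 ≈ 0.37
√T = √0.25 = 0.5000
φ(d₁) = φ(0.37) = 0.3725
e^(−qT) = e^(−0.054·0.25) = 0.9866
vega = S·e^(−qT)·φ(d₁)·√T = 420·0.9866·0.3725·0.5000 = 77.1768

77.18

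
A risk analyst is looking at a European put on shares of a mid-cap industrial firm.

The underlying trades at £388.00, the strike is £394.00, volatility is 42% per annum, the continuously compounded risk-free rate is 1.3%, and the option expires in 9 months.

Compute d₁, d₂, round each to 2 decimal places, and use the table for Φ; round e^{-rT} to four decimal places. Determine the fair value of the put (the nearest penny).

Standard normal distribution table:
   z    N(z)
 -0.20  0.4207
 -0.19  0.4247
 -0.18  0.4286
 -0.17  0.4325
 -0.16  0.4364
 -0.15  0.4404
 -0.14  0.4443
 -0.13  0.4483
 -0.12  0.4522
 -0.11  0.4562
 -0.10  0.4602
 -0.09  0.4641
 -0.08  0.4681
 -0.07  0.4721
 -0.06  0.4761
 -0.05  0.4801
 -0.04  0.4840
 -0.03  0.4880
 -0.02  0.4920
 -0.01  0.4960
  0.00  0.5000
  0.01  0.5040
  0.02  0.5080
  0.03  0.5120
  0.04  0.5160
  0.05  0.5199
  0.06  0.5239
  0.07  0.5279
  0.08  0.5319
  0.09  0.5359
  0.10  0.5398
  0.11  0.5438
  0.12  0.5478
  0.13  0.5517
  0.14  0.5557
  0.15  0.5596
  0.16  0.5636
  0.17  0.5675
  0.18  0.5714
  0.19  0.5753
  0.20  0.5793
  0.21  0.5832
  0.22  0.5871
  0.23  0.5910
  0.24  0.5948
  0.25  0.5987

T = 0.75;  σ√T = 0.3637
d₁ = [ln(388/394) + (0.013 + 0.42²/2)·0.75] / 0.3637 = [-0.0153 + 0.0759] / 0.3637 = 0.1665 → 0.17
d₂ = d₁ − σ√T = 0.1665 − 0.3637 = -0.1972 → -0.20
exp(−rT) = exp(−0.013·0.75) = 0.9903
N(−d₂) = N(0.20) = 0.5793;  N(−d₁) = N(-0.17) = 0.4325
P = 394·0.9903·0.5793 − 388·0.4325 = 226.0302 − 167.8100 = 58.2202

£58.22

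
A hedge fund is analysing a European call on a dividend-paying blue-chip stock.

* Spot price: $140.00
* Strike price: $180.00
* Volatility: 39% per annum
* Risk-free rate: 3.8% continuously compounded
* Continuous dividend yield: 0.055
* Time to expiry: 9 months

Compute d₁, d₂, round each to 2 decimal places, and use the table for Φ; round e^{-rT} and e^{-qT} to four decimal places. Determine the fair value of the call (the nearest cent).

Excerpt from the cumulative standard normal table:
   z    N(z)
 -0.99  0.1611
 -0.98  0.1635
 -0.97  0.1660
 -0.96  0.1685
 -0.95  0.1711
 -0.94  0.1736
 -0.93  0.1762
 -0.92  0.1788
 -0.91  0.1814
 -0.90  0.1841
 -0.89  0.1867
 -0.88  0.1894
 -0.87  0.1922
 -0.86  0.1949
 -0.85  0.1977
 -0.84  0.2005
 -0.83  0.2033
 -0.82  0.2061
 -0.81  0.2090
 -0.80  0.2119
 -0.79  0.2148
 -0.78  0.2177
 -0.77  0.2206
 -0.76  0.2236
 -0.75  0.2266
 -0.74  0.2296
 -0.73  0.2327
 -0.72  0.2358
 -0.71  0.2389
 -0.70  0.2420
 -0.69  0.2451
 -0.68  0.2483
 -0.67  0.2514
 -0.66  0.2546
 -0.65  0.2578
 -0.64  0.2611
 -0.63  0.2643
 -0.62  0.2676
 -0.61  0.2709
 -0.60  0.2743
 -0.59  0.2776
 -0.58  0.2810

T = 0.75;  σ√T = 0.3377
d₁ = [ln(140/180) + (0.038 − 0.055 + 0.39²/2)·0.75] / 0.3377 = [-0.2513 + 0.0443] / 0.3377 = -0.6130 → -0.61
d₂ = d₁ − σ√T = -0.6130 − 0.3377 = -0.9507 → -0.95
e^(−qT) = e^(−0.055·0.75) = 0.9596;  e^(−rT) = e^(−0.038·0.75) = 0.9719
C = 140·0.9596·N(-0.61) − 180·0.9719·N(-0.95) = 140·0.9596·0.2709 − 180·0.9719·0.1711 = 36.3938 − 29.9326 = 6.4612

$6.46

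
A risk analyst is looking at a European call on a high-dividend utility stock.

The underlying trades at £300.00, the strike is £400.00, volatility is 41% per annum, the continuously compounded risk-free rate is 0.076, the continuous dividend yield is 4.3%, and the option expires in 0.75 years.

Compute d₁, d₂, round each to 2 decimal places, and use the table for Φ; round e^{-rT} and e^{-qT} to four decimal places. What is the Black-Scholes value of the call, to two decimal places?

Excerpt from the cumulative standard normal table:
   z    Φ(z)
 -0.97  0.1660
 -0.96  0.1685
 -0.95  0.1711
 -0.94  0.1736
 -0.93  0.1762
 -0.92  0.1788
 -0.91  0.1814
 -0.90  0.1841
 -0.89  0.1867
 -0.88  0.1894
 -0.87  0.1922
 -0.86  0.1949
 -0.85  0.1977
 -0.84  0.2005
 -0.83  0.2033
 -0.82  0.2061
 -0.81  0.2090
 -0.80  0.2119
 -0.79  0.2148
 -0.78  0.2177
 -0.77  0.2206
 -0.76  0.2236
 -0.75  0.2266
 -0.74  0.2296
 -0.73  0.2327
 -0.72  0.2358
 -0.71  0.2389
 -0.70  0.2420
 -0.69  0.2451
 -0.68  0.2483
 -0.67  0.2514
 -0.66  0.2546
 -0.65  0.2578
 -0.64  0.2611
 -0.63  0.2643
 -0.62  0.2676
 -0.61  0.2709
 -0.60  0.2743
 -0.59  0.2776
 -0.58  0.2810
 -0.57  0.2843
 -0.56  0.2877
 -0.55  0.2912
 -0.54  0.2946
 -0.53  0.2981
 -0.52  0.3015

£16.02

σ√T = 0.41·√0.75 = 0.3551
ln(S/K) + (r − q + σ²/2)T = ln(300/400) + (0.076 − 0.043 + 0.41²/2)·0.75 = -0.2877 + 0.0878 = -0.1999
d₁ = -0.1999 / 0.3551 = -0.5630 ⇒ -0.56
d₂ = d₁ − σ√T = -0.5630 − 0.3551 = -0.9180 ⇒ -0.92
e^(−qT) = e^(−0.043·0.75) = 0.9683;  e^(−rT) = e^(−0.076·0.75) = 0.9446
C = 300·0.9683·N(-0.56) − 400·0.9446·N(-0.92) = 300·0.9683·0.2877 − 400·0.9446·0.1788 = 83.5740 − 67.5578 = 16.0162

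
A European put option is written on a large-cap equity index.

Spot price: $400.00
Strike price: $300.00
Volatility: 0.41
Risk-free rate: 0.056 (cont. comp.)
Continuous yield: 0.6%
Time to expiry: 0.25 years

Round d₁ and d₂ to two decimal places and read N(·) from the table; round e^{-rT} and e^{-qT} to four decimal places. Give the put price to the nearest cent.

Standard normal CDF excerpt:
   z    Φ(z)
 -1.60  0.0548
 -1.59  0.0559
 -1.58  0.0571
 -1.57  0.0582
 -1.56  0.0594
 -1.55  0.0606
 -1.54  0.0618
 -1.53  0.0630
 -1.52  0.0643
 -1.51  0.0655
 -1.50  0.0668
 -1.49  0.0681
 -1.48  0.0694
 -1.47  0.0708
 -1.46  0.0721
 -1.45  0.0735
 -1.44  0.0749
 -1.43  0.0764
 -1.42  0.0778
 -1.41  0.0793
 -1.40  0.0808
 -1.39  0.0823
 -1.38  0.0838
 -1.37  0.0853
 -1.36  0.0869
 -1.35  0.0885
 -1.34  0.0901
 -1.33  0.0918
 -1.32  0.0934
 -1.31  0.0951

σ√T = 0.41 × 0.5000 = 0.2050
d₁ = [ln(400/300) + (0.056 − 0.006 + ½·0.41²)·0.25] / (σ√T) = (0.2877 + 0.0335) / 0.2050 = 1.5668 which rounds to 1.57
d₂ = 1.5668 − 0.2050 = 1.3618 which rounds to 1.36
exp(−qT) = exp(−0.006·0.25) = 0.9985;  exp(−rT) = exp(−0.056·0.25) = 0.9861
N(−d₂) = N(-1.36) = 0.0869;  N(−d₁) = N(-1.57) = 0.0582
P = 300·0.9861·0.0869 − 400·0.9985·0.0582 = 25.7076 − 23.2451 = 2.4625

$2.46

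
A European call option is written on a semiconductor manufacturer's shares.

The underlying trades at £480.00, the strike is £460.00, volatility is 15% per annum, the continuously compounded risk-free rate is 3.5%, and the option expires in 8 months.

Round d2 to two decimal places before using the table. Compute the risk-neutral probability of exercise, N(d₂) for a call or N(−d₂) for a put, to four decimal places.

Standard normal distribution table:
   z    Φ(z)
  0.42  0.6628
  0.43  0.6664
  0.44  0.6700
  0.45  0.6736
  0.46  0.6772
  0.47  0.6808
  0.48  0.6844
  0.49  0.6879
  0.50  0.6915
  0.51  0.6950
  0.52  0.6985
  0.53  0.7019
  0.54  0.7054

T = 0.6667;  σ√T = 0.1225
d₁ = [ln(480/460) + (0.035 + 0.15²/2)·0.6667] / 0.1225 = [0.0426 + 0.0308] / 0.1225 = 0.5993 → 0.60
d₂ = d₁ − σ√T = 0.5993 − 0.1225 = 0.4768 → 0.48
Risk-neutral Pr[S_T > K] = N(d₂) = N(0.48) = 0.6844

0.6844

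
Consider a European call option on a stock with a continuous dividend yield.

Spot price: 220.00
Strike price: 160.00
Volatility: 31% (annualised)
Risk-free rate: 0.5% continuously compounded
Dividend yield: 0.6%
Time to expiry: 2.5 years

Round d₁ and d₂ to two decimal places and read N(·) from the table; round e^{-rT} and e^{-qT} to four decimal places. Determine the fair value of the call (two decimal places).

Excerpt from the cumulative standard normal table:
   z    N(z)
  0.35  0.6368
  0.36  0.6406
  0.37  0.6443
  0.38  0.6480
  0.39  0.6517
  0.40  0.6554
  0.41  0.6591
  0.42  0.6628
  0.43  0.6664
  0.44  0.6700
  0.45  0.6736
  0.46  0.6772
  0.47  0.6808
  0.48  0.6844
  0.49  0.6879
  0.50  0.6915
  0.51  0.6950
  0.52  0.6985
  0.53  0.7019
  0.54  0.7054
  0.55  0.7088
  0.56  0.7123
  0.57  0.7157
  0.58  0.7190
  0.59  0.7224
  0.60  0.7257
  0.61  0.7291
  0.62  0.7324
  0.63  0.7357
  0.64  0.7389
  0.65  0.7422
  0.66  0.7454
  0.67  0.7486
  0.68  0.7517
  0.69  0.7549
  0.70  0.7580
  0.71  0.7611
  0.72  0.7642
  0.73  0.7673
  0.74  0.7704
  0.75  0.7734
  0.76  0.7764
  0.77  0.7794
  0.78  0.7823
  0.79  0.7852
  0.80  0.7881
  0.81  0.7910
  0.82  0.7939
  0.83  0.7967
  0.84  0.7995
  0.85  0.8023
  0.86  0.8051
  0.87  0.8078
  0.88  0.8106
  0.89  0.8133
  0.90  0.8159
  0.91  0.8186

T = 2.5;  σ√T = 0.4902
ln(S/K) + (r − q + σ²/2)T = ln(220/160) + (0.005 − 0.006 + 0.31²/2)·2.5 = 0.3185 + 0.1176 = 0.4361
d₁ = 0.4361 / 0.4902 = 0.8897 ⇒ 0.89
d₂ = d₁ − σ√T = 0.8897 − 0.4902 = 0.3995 ⇒ 0.40
e^(−qT) = e^(−0.006·2.5) = 0.9851;  e^(−rT) = e^(−0.005·2.5) = 0.9876
C = 220·0.9851·N(0.89) − 160·0.9876·N(0.40) = 220·0.9851·0.8133 − 160·0.9876·0.6554 = 176.2600 − 103.5637 = 72.6963

72.70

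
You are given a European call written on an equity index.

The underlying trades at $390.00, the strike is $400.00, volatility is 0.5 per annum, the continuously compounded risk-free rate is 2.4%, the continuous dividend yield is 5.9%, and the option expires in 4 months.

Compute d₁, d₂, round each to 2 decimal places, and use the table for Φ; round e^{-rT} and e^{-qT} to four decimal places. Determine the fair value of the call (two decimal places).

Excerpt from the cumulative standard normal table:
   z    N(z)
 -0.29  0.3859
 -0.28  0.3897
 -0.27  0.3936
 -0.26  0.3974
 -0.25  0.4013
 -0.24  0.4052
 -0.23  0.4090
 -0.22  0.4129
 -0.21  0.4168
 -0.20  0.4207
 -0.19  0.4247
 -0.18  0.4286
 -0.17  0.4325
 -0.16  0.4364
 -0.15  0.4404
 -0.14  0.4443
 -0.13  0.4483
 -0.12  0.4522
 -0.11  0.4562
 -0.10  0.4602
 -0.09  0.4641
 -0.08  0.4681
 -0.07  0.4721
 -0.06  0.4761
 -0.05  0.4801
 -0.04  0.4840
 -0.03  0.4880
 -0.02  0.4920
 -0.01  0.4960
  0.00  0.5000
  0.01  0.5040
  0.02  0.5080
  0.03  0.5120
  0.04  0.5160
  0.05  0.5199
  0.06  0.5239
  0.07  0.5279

σ√T = 0.5·√0.3333 = 0.2887
d₁ = [ln(390/400) + (0.024 − 0.059 + 0.5²/2)·0.3333] / 0.2887 = [-0.0253 + 0.0300] / 0.2887 = 0.0162 which rounds to 0.02
d₂ = d₁ − σ√T = 0.0162 − 0.2887 = -0.2725 which rounds to -0.27
e^(−qT) = e^(−0.059·0.3333) = 0.9805;  e^(−rT) = e^(−0.024·0.3333) = 0.9920
N(d₁) = N(0.02) = 0.5080;  N(d₂) = N(-0.27) = 0.3936
C = 390·0.9805·0.5080 − 400·0.9920·0.3936 = 194.2567 − 156.1805 = 38.0762

$38.08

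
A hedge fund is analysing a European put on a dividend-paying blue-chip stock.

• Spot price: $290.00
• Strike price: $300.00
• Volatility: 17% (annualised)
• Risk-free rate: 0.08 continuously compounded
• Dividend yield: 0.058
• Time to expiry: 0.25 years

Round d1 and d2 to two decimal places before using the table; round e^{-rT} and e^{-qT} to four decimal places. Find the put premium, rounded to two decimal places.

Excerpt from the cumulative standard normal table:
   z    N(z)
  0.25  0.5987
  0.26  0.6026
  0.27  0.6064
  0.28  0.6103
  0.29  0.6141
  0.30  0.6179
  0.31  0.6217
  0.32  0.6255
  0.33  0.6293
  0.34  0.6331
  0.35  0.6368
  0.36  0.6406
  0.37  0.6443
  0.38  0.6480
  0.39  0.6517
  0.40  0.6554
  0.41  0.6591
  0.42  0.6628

$15.03

T = 0.25;  σ√T = 0.0850
d₁ = [ln(290/300) + (0.08 − 0.058 + 0.17²/2)·0.25] / 0.0850 = [-0.0339 + 0.0091] / 0.0850 = -0.2916 → -0.29
d₂ = d₁ − σ√T = -0.2916 − 0.0850 = -0.3766 → -0.38
e^(−qT) = e^(−0.058·0.25) = 0.9856;  e^(−rT) = e^(−0.08·0.25) = 0.9802
N(−d₂) = N(0.38) = 0.6480;  N(−d₁) = N(0.29) = 0.6141
P = 300·0.9802·0.6480 − 290·0.9856·0.6141 = 190.5509 − 175.5245 = 15.0264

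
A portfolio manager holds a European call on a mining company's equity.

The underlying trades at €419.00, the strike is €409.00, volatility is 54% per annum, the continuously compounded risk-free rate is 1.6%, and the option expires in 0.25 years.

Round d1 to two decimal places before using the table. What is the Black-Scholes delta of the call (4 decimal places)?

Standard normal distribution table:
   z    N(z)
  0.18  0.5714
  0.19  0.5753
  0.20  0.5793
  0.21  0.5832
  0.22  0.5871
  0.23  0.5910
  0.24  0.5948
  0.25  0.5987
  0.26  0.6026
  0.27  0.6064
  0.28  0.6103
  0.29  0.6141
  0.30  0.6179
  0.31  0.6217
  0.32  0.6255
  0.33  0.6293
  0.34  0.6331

T = 0.25;  σ√T = 0.2700
d₁ = [ln(419/409) + (0.016 + ½·0.54²)·0.25] / (σ√T) = (0.0242 + 0.0404) / 0.2700 = 0.2393 → 0.24
N(d₁) = N(0.24) = 0.5948
Δ_call = N(d₁) = 0.5948

0.5948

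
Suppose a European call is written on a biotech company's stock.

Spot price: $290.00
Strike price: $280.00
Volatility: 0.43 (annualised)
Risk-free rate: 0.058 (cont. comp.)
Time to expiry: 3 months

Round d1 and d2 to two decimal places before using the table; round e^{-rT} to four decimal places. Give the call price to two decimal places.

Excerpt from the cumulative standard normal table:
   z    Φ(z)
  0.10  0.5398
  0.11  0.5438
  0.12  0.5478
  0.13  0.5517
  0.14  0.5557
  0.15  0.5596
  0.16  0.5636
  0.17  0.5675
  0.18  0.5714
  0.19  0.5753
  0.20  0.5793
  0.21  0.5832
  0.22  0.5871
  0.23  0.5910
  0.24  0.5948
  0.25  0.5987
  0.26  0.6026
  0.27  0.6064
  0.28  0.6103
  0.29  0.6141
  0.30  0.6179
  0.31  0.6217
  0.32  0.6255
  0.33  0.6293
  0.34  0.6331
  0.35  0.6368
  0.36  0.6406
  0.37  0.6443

σ√T = 0.43 × 0.5000 = 0.2150
ln(S/K) + (r + σ²/2)T = ln(290/280) + (0.058 + 0.43²/2)·0.25 = 0.0351 + 0.0376 = 0.0727
d₁ = 0.0727 / 0.2150 = 0.3382 ≈ 0.34
d₂ = d₁ − σ√T = 0.3382 − 0.2150 = 0.1232 ≈ 0.12
e^(−rT) = e^(−0.058·0.25) = 0.9856
N(d₁) = N(0.34) = 0.6331;  N(d₂) = N(0.12) = 0.5478
C = 290·0.6331 − 280·0.9856·0.5478 = 183.5990 − 151.1753 = 32.4237

$32.42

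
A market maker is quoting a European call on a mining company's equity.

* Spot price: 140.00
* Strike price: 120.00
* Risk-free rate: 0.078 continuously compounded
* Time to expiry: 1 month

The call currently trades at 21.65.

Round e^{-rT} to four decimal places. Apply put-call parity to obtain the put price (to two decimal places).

0.87

exp(−rT) = exp(−0.078·0.08333) = 0.9935
Put-call parity: C − P = S − K·e^(−rT) = 140 − 120·0.9935 = 140 − 119.2200 = 20.7800
P = C − (C − P) = 21.65 − (20.7800) = 0.8700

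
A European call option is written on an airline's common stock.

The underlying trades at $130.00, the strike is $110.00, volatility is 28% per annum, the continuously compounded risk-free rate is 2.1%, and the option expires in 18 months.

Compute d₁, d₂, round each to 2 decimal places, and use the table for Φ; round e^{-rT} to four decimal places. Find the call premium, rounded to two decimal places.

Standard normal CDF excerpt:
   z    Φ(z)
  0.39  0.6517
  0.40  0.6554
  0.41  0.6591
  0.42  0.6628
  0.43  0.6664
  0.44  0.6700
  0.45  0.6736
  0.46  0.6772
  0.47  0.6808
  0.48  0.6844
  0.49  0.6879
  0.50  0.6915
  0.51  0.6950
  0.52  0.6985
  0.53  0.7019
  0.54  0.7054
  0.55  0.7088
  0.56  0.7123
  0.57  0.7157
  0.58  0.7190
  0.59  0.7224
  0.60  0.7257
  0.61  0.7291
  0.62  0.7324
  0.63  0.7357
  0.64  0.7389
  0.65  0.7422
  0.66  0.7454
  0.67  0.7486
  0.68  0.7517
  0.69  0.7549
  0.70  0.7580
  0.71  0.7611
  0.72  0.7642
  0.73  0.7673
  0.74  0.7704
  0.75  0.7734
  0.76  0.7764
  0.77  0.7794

σ√T = 0.28·√1.5 = 0.3429
ln(S/K) + (r + σ²/2)T = ln(130/110) + (0.021 + 0.28²/2)·1.5 = 0.1671 + 0.0903 = 0.2574
d₁ = 0.2574 / 0.3429 = 0.7505 → 0.75
d₂ = d₁ − σ√T = 0.7505 − 0.3429 = 0.4075 → 0.41
exp(−rT) = exp(−0.021·1.5) = 0.9690
C = 130·N(0.75) − 110·0.9690·N(0.41) = 130·0.7734 − 110·0.9690·0.6591 = 100.5420 − 70.2535 = 30.2885

$30.29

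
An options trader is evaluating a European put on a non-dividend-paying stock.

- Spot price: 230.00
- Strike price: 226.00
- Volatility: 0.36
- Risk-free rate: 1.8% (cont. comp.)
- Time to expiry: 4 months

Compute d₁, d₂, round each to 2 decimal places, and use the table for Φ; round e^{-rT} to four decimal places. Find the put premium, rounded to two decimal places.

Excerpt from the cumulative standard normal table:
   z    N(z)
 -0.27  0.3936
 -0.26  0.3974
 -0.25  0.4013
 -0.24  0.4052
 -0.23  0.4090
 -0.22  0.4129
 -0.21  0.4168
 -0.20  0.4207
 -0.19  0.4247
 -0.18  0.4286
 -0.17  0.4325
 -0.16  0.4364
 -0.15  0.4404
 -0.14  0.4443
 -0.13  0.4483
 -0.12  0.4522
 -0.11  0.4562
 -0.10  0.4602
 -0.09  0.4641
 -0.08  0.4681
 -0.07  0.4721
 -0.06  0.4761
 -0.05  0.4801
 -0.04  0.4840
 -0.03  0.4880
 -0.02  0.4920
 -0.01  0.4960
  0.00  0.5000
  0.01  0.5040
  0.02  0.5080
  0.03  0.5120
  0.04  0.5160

16.46

σ√T = 0.36·√0.3333 = 0.2078
d₁ = [ln(230/226) + (0.018 + ½·0.36²)·0.3333] / (σ√T) = (0.0175 + 0.0276) / 0.2078 = 0.2172 → 0.22
d₂ = 0.2172 − 0.2078 = 0.0094 → 0.01
e^(−rT) = e^(−0.018·0.3333) = 0.9940
N(−d₂) = N(-0.01) = 0.4960;  N(−d₁) = N(-0.22) = 0.4129
P = 226·0.9940·0.4960 − 230·0.4129 = 111.4234 − 94.9670 = 16.4564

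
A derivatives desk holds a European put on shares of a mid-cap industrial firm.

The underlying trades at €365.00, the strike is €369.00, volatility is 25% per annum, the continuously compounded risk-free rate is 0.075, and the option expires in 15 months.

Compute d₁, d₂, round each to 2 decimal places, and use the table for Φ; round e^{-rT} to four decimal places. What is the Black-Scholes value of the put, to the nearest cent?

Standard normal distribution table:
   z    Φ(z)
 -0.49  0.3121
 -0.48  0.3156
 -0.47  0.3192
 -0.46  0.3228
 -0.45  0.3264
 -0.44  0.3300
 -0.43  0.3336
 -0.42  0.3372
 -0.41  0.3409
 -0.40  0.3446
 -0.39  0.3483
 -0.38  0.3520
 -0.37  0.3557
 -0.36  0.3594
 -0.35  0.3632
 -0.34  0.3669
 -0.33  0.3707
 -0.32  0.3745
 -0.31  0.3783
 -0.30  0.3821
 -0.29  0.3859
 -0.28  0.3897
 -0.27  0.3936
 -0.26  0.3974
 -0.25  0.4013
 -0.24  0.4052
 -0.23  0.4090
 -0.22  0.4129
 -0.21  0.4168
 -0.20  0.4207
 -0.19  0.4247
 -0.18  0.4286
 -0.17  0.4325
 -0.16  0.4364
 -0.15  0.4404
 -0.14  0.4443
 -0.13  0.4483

T = 1.25;  σ√T = 0.2795
d₁ = [ln(365/369) + (0.075 + 0.25²/2)·1.25] / 0.2795 = [-0.0109 + 0.1328] / 0.2795 = 0.4362 ⇒ 0.44
d₂ = d₁ − σ√T = 0.4362 − 0.2795 = 0.1567 ⇒ 0.16
exp(−rT) = exp(−0.075·1.25) = 0.9105
P = 369·0.9105·N(-0.16) − 365·N(-0.44) = 369·0.9105·0.4364 − 365·0.3300 = 146.6193 − 120.4500 = 26.1693

€26.17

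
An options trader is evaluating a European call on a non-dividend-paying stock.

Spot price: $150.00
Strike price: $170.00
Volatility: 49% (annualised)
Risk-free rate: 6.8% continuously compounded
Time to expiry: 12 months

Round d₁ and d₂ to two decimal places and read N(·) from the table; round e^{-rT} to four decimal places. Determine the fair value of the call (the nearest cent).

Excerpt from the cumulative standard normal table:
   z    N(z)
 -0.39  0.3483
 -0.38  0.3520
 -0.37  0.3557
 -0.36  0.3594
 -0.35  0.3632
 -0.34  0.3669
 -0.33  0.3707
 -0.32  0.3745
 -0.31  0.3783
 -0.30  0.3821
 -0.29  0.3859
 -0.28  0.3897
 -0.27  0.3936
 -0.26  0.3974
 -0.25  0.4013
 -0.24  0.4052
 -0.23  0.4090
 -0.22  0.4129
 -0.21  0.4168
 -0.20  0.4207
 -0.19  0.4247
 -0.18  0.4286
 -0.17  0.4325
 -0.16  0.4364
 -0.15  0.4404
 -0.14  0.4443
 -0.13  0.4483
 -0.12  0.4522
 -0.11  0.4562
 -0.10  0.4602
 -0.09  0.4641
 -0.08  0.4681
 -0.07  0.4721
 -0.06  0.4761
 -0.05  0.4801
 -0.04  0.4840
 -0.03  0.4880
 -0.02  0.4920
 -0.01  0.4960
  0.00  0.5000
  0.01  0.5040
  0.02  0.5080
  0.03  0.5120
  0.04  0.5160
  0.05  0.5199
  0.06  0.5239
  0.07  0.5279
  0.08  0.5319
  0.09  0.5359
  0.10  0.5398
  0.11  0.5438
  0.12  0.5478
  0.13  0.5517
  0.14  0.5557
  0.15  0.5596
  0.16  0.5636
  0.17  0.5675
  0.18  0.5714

σ√T = 0.49·√1 = 0.4900
ln(S/K) + (r + σ²/2)T = ln(150/170) + (0.068 + 0.49²/2)·1 = -0.1252 + 0.1880 = 0.0629
d₁ = 0.0629 / 0.4900 = 0.1283 → 0.13
d₂ = d₁ − σ√T = 0.1283 − 0.4900 = -0.3617 → -0.36
exp(−rT) = exp(−0.068·1) = 0.9343
N(d₁) = N(0.13) = 0.5517;  N(d₂) = N(-0.36) = 0.3594
C = 150·0.5517 − 170·0.9343·0.3594 = 82.7550 − 57.0839 = 25.6711

$25.67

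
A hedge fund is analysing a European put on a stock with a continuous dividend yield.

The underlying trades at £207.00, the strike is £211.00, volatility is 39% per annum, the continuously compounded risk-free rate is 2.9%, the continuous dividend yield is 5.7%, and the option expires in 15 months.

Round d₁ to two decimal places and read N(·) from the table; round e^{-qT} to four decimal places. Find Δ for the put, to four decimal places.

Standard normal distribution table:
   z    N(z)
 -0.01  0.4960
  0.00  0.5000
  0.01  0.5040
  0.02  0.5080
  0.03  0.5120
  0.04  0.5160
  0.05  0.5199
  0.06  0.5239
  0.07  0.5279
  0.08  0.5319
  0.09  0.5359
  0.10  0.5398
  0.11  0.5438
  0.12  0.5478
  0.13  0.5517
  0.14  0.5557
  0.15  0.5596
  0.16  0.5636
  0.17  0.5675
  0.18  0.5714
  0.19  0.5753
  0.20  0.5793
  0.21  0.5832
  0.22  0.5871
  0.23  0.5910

-0.4322

T = 1.25;  σ√T = 0.4360
ln(S/K) + (r − q + σ²/2)T = ln(207/211) + (0.029 − 0.057 + 0.39²/2)·1.25 = -0.0191 + 0.0601 = 0.0409
d₁ = 0.0409 / 0.4360 = 0.0939 ⇒ 0.09
N(d₁) = N(0.09) = 0.5359
Δ_put = e^(−qT)·(N(d₁) − 1) = 0.9312·(0.5359 − 1) = -0.4322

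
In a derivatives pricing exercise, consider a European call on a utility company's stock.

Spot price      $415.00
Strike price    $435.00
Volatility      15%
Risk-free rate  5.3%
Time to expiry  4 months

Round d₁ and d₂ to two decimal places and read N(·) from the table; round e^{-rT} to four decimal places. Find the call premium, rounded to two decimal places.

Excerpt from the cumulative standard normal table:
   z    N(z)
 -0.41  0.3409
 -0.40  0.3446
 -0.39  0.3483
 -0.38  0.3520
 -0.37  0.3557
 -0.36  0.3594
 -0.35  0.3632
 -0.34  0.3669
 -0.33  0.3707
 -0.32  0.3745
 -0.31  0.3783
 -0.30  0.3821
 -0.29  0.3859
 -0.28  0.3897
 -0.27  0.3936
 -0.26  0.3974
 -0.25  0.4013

σ√T = 0.15·√0.3333 = 0.0866
ln(S/K) + (r + σ²/2)T = ln(415/435) + (0.053 + 0.15²/2)·0.3333 = -0.0471 + 0.0214 = -0.0257
d₁ = -0.0257 / 0.0866 = -0.2962 → -0.30
d₂ = d₁ − σ√T = -0.2962 − 0.0866 = -0.3828 → -0.38
exp(−rT) = exp(−0.053·0.3333) = 0.9825
N(d₁) = N(-0.30) = 0.3821;  N(d₂) = N(-0.38) = 0.3520
C = 415·0.3821 − 435·0.9825·0.3520 = 158.5715 − 150.4404 = 8.1311

$8.13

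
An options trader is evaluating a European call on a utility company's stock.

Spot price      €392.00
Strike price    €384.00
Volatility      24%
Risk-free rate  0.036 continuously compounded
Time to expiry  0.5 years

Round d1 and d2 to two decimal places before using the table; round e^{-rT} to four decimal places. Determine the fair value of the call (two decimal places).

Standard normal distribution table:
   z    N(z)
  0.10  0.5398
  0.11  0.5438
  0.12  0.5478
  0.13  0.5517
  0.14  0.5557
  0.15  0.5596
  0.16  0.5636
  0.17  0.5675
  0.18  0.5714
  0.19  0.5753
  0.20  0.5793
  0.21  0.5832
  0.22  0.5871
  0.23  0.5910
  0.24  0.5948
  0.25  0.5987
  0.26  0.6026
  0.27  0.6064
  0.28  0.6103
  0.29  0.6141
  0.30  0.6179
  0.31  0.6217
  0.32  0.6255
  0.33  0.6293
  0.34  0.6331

€34.12

σ√T = 0.24 × 0.7071 = 0.1697
d₁ = [ln(392/384) + (0.036 + 0.24²/2)·0.5] / 0.1697 = [0.0206 + 0.0324] / 0.1697 = 0.3124 ⇒ 0.31
d₂ = d₁ − σ√T = 0.3124 − 0.1697 = 0.1427 ⇒ 0.14
e^(−rT) = e^(−0.036·0.5) = 0.9822
N(d₁) = N(0.31) = 0.6217;  N(d₂) = N(0.14) = 0.5557
C = 392·0.6217 − 384·0.9822·0.5557 = 243.7064 − 209.5905 = 34.1159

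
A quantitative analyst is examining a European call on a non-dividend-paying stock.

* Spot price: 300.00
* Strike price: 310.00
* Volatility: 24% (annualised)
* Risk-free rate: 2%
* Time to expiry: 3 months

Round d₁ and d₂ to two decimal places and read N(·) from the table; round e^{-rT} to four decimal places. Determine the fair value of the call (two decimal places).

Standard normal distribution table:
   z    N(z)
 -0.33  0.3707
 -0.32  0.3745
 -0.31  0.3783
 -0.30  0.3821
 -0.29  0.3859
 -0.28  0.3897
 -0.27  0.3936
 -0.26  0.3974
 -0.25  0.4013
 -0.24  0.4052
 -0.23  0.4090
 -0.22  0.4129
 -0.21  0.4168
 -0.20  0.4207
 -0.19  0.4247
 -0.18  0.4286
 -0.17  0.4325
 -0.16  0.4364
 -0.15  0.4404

10.72

T = 0.25;  σ√T = 0.1200
d₁ = [ln(300/310) + (0.02 + 0.24²/2)·0.25] / 0.1200 = [-0.0328 + 0.0122] / 0.1200 = -0.1716 ⇒ -0.17
d₂ = d₁ − σ√T = -0.1716 − 0.1200 = -0.2916 ⇒ -0.29
exp(−rT) = exp(−0.02·0.25) = 0.9950
C = 300·N(-0.17) − 310·0.9950·N(-0.29) = 300·0.4325 − 310·0.9950·0.3859 = 129.7500 − 119.0309 = 10.7191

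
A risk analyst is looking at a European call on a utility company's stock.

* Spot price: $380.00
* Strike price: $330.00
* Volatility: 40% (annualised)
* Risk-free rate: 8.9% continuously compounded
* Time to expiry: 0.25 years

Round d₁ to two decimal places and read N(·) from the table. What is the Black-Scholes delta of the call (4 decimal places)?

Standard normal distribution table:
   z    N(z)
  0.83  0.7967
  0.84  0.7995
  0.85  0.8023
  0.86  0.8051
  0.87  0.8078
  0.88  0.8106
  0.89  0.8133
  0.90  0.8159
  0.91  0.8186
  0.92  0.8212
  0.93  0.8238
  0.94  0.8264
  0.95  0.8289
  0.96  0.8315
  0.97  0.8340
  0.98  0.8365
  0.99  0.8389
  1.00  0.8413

0.8212

σ√T = 0.4 × 0.5000 = 0.2000
d₁ = [ln(380/330) + (0.089 + 0.4²/2)·0.25] / 0.2000 = [0.1411 + 0.0423] / 0.2000 = 0.9166 ≈ 0.92
N(d₁) = N(0.92) = 0.8212
Δ_call = N(d₁) = 0.8212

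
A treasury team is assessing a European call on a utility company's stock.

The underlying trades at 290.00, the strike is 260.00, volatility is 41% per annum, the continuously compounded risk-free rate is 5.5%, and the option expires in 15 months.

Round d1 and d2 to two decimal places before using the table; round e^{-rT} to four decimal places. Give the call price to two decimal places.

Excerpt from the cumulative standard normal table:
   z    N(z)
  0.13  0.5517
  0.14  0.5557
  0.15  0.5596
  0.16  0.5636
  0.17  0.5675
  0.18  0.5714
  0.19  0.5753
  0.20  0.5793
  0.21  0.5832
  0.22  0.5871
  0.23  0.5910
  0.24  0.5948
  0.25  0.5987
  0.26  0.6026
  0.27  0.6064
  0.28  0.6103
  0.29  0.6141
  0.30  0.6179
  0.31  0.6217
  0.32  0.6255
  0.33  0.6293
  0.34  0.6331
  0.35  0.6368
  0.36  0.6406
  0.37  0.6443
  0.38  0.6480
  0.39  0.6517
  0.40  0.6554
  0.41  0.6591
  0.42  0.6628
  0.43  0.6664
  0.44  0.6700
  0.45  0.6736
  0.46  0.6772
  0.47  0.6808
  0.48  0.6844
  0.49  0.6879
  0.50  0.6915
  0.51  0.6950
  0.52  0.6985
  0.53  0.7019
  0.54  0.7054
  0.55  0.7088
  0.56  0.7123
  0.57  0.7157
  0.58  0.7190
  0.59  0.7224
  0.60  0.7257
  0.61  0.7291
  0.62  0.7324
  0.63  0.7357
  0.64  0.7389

75.59

T = 1.25;  σ√T = 0.4584
d₁ = [ln(290/260) + (0.055 + 0.41²/2)·1.25] / 0.4584 = [0.1092 + 0.1738] / 0.4584 = 0.6174 ≈ 0.62
d₂ = d₁ − σ√T = 0.6174 − 0.4584 = 0.1590 ≈ 0.16
exp(−rT) = exp(−0.055·1.25) = 0.9336
N(d₁) = N(0.62) = 0.7324;  N(d₂) = N(0.16) = 0.5636
C = 290·0.7324 − 260·0.9336·0.5636 = 212.3960 − 136.8060 = 75.5900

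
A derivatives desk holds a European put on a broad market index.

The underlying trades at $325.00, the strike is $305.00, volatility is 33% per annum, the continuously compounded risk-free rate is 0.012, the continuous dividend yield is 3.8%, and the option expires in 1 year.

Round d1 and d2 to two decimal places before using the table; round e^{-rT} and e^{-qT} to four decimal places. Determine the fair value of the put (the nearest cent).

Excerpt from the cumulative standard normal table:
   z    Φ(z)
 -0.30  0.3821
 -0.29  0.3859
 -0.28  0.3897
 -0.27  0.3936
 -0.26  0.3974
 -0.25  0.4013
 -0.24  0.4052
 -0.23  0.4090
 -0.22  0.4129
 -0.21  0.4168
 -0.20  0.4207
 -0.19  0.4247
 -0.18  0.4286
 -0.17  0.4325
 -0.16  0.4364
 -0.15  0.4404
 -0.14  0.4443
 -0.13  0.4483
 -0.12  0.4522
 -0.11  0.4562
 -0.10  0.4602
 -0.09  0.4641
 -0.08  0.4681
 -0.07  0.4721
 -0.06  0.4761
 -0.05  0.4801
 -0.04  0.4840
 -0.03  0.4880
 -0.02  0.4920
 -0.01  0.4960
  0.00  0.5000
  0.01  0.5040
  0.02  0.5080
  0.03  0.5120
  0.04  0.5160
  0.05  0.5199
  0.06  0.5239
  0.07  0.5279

T = 1;  σ√T = 0.3300
ln(S/K) + (r − q + σ²/2)T = ln(325/305) + (0.012 − 0.038 + 0.33²/2)·1 = 0.0635 + 0.0285 = 0.0920
d₁ = 0.0920 / 0.3300 = 0.2787 → 0.28
d₂ = d₁ − σ√T = 0.2787 − 0.3300 = -0.0513 → -0.05
exp(−qT) = exp(−0.038·1) = 0.9627;  exp(−rT) = exp(−0.012·1) = 0.9881
N(−d₂) = N(0.05) = 0.5199;  N(−d₁) = N(-0.28) = 0.3897
P = 305·0.9881·0.5199 − 325·0.9627·0.3897 = 156.6825 − 121.9284 = 34.7542

$34.75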